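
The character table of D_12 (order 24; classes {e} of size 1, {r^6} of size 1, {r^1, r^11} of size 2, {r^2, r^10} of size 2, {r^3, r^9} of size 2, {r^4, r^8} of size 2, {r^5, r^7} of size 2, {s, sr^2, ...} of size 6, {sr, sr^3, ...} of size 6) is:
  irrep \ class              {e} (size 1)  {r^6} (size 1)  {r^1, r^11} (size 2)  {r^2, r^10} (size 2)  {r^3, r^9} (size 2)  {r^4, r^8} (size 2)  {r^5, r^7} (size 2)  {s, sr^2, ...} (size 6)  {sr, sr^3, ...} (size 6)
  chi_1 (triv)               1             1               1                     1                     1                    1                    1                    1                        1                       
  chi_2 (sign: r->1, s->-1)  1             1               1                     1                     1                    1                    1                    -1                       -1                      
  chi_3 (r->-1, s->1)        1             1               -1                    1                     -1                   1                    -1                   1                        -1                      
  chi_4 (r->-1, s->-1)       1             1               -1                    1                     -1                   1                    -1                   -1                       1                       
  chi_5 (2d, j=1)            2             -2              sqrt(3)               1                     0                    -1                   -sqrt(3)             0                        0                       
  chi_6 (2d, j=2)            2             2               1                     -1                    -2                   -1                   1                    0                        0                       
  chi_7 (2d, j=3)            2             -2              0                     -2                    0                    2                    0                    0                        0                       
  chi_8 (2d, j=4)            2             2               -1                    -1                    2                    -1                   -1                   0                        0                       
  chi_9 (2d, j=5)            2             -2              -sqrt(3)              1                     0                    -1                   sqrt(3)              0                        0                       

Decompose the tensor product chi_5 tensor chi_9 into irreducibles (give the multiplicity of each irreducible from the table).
chi_5 tensor chi_9 = chi_3 + chi_4 + chi_8 (all other irreducibles have multiplicity 0).

Reasoning: The character of a tensor product is the pointwise product (chi_5 * chi_9)(C) = chi_5(C) * chi_9(C):
  {e}: (2)*(2), {r^6}: (-2)*(-2), {r^1, r^11}: (sqrt(3))*(-sqrt(3)), {r^2, r^10}: (1)*(1), {r^3, r^9}: (0)*(0), {r^4, r^8}: (-1)*(-1), {r^5, r^7}: (-sqrt(3))*(sqrt(3)), {s, sr^2, ...}: (0)*(0), {sr, sr^3, ...}: (0)*(0)
so (chi_5 * chi_9) takes values
  {e} -> 4, {r^6} -> 4, {r^1, r^11} -> -3, {r^2, r^10} -> 1, {r^3, r^9} -> 0, {r^4, r^8} -> 1, {r^5, r^7} -> -3, {s, sr^2, ...} -> 0, {sr, sr^3, ...} -> 0.
Now take the inner product of this character with each irreducible chi from the table, <chi_5*chi_9, chi> = (1/24) sum_C |C| (chi_5*chi_9)(C) conj(chi(C)):
  <chi_5*chi_9, chi_1> = (1/24)[1*(4)*conj(1) + 1*(4)*conj(1) + 2*(-3)*conj(1) + 2*(1)*conj(1) + 2*(0)*conj(1) + 2*(1)*conj(1) + 2*(-3)*conj(1) + 6*(0)*conj(1) + 6*(0)*conj(1)]
      = (1/24)[(4) + (4) + (-6) + (2) + (0) + (2) + (-6) + (0) + (0)] = 0/24 = 0
  <chi_5*chi_9, chi_2> = (1/24)[1*(4)*conj(1) + 1*(4)*conj(1) + 2*(-3)*conj(1) + 2*(1)*conj(1) + 2*(0)*conj(1) + 2*(1)*conj(1) + 2*(-3)*conj(1) + 6*(0)*conj(-1) + 6*(0)*conj(-1)]
      = (1/24)[(4) + (4) + (-6) + (2) + (0) + (2) + (-6) + (0) + (0)] = 0/24 = 0
  <chi_5*chi_9, chi_3> = (1/24)[1*(4)*conj(1) + 1*(4)*conj(1) + 2*(-3)*conj(-1) + 2*(1)*conj(1) + 2*(0)*conj(-1) + 2*(1)*conj(1) + 2*(-3)*conj(-1) + 6*(0)*conj(1) + 6*(0)*conj(-1)]
      = (1/24)[(4) + (4) + (6) + (2) + (0) + (2) + (6) + (0) + (0)] = 24/24 = 1
  <chi_5*chi_9, chi_4> = (1/24)[1*(4)*conj(1) + 1*(4)*conj(1) + 2*(-3)*conj(-1) + 2*(1)*conj(1) + 2*(0)*conj(-1) + 2*(1)*conj(1) + 2*(-3)*conj(-1) + 6*(0)*conj(-1) + 6*(0)*conj(1)]
      = (1/24)[(4) + (4) + (6) + (2) + (0) + (2) + (6) + (0) + (0)] = 24/24 = 1
  <chi_5*chi_9, chi_5> = (1/24)[1*(4)*conj(2) + 1*(4)*conj(-2) + 2*(-3)*conj(sqrt(3)) + 2*(1)*conj(1) + 2*(0)*conj(0) + 2*(1)*conj(-1) + 2*(-3)*conj(-sqrt(3)) + 6*(0)*conj(0) + 6*(0)*conj(0)]
      = (1/24)[(8) + (-8) + (-6*sqrt(3)) + (2) + (0) + (-2) + (6*sqrt(3)) + (0) + (0)] = 0/24 = 0
  <chi_5*chi_9, chi_6> = (1/24)[1*(4)*conj(2) + 1*(4)*conj(2) + 2*(-3)*conj(1) + 2*(1)*conj(-1) + 2*(0)*conj(-2) + 2*(1)*conj(-1) + 2*(-3)*conj(1) + 6*(0)*conj(0) + 6*(0)*conj(0)]
      = (1/24)[(8) + (8) + (-6) + (-2) + (0) + (-2) + (-6) + (0) + (0)] = 0/24 = 0
  <chi_5*chi_9, chi_7> = (1/24)[1*(4)*conj(2) + 1*(4)*conj(-2) + 2*(-3)*conj(0) + 2*(1)*conj(-2) + 2*(0)*conj(0) + 2*(1)*conj(2) + 2*(-3)*conj(0) + 6*(0)*conj(0) + 6*(0)*conj(0)]
      = (1/24)[(8) + (-8) + (0) + (-4) + (0) + (4) + (0) + (0) + (0)] = 0/24 = 0
  <chi_5*chi_9, chi_8> = (1/24)[1*(4)*conj(2) + 1*(4)*conj(2) + 2*(-3)*conj(-1) + 2*(1)*conj(-1) + 2*(0)*conj(2) + 2*(1)*conj(-1) + 2*(-3)*conj(-1) + 6*(0)*conj(0) + 6*(0)*conj(0)]
      = (1/24)[(8) + (8) + (6) + (-2) + (0) + (-2) + (6) + (0) + (0)] = 24/24 = 1
  <chi_5*chi_9, chi_9> = (1/24)[1*(4)*conj(2) + 1*(4)*conj(-2) + 2*(-3)*conj(-sqrt(3)) + 2*(1)*conj(1) + 2*(0)*conj(0) + 2*(1)*conj(-1) + 2*(-3)*conj(sqrt(3)) + 6*(0)*conj(0) + 6*(0)*conj(0)]
      = (1/24)[(8) + (-8) + (6*sqrt(3)) + (2) + (0) + (-2) + (-6*sqrt(3)) + (0) + (0)] = 0/24 = 0
Hence the multiplicities are chi_3: 1, chi_4: 1, chi_8: 1. Dimension check: dim(chi_5)*dim(chi_9) = 2*2 = 4 and sum (mult * dim) = 1*1 + 1*1 + 1*2 = 4.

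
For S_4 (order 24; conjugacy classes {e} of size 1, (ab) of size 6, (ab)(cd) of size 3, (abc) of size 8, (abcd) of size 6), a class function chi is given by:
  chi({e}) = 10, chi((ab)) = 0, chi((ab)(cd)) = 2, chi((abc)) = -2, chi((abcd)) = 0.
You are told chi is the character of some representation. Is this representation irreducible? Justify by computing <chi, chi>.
Not irreducible (reducible): <chi, chi> = 6 > 1.

Solution. <chi, chi> = (1/|G|) sum_C |C| * |chi(C)|^2 = (1/24)[1*|10|^2 + 6*|0|^2 + 3*|2|^2 + 8*|-2|^2 + 6*|0|^2]
  = (1/24)[(100) + (0) + (12) + (32) + (0)] = 144/24 = 6.
A character is irreducible iff <chi, chi> = 1, so this representation is reducible.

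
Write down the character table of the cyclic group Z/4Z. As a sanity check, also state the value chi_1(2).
Character table of Z/4Z (irreps indexed chi_0,...,chi_3 with chi_k(m) = zeta_4^(k*m), zeta_4 = exp(2*pi*i/4)):
  irrep \ class  {0} (size 1)  {1} (size 1)  {2} (size 1)  {3} (size 1)
  chi_0          1             1             1             1           
  chi_1          1             I             -1            -I          
  chi_2          1             -1            1             -1          
  chi_3          1             -I            -1            I           

Spot check: chi_1(2) = zeta_4^(1*2) = zeta_4^2 = -1.

Details: Z/4Z is abelian, so all 4 irreducible complex representations are 1-dimensional. They are given by chi_k(m) = zeta_4^(k*m) for k = 0,...,3. Row orthogonality: sum_m chi_k(m) conj(chi_l(m)) = 4 * [k = l].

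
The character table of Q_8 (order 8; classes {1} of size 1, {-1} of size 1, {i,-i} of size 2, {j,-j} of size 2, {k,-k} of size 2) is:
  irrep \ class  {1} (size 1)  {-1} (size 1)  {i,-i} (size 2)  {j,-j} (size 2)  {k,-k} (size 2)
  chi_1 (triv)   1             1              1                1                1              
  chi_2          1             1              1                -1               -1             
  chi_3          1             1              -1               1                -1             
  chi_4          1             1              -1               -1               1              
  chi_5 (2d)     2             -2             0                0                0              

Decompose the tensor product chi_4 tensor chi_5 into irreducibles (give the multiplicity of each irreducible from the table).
chi_4 tensor chi_5 = chi_5 (all other irreducibles have multiplicity 0).

The character of a tensor product is the pointwise product (chi_4 * chi_5)(C) = chi_4(C) * chi_5(C):
  {1}: (1)*(2), {-1}: (1)*(-2), {i,-i}: (-1)*(0), {j,-j}: (-1)*(0), {k,-k}: (1)*(0)
so (chi_4 * chi_5) takes values
  {1} -> 2, {-1} -> -2, {i,-i} -> 0, {j,-j} -> 0, {k,-k} -> 0.
Now take the inner product of this character with each irreducible chi from the table, <chi_4*chi_5, chi> = (1/8) sum_C |C| (chi_4*chi_5)(C) conj(chi(C)):
  <chi_4*chi_5, chi_1> = (1/8)[1*(2)*conj(1) + 1*(-2)*conj(1) + 2*(0)*conj(1) + 2*(0)*conj(1) + 2*(0)*conj(1)]
      = (1/8)[(2) + (-2) + (0) + (0) + (0)] = 0/8 = 0
  <chi_4*chi_5, chi_2> = (1/8)[1*(2)*conj(1) + 1*(-2)*conj(1) + 2*(0)*conj(1) + 2*(0)*conj(-1) + 2*(0)*conj(-1)]
      = (1/8)[(2) + (-2) + (0) + (0) + (0)] = 0/8 = 0
  <chi_4*chi_5, chi_3> = (1/8)[1*(2)*conj(1) + 1*(-2)*conj(1) + 2*(0)*conj(-1) + 2*(0)*conj(1) + 2*(0)*conj(-1)]
      = (1/8)[(2) + (-2) + (0) + (0) + (0)] = 0/8 = 0
  <chi_4*chi_5, chi_4> = (1/8)[1*(2)*conj(1) + 1*(-2)*conj(1) + 2*(0)*conj(-1) + 2*(0)*conj(-1) + 2*(0)*conj(1)]
      = (1/8)[(2) + (-2) + (0) + (0) + (0)] = 0/8 = 0
  <chi_4*chi_5, chi_5> = (1/8)[1*(2)*conj(2) + 1*(-2)*conj(-2) + 2*(0)*conj(0) + 2*(0)*conj(0) + 2*(0)*conj(0)]
      = (1/8)[(4) + (4) + (0) + (0) + (0)] = 8/8 = 1
Hence the multiplicities are chi_5: 1. Dimension check: dim(chi_4)*dim(chi_5) = 1*2 = 2 and sum (mult * dim) = 1*2 = 2.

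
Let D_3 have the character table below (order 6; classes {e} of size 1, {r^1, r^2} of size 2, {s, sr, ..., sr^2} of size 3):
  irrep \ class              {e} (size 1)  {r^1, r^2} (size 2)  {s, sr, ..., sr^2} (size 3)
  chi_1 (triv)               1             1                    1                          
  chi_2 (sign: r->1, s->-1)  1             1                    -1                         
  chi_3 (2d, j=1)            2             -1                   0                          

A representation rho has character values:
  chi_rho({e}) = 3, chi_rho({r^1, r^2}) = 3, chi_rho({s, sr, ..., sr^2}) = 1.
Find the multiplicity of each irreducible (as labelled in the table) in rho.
Multiplicities: chi_1: 2, chi_2: 1, chi_3: 0.

Argument: Use <chi_rho, chi> = (1/|G|) sum_C |C| * chi_rho(C) * conj(chi(C)) with |G| = 6 for each irreducible chi in the table:
  <chi_rho, chi_1> = (1/6)[1*(3)*conj(1) + 2*(3)*conj(1) + 3*(1)*conj(1)]
      = (1/6)[(3) + (6) + (3)] = 12/6 = 2
  <chi_rho, chi_2> = (1/6)[1*(3)*conj(1) + 2*(3)*conj(1) + 3*(1)*conj(-1)]
      = (1/6)[(3) + (6) + (-3)] = 6/6 = 1
  <chi_rho, chi_3> = (1/6)[1*(3)*conj(2) + 2*(3)*conj(-1) + 3*(1)*conj(0)]
      = (1/6)[(6) + (-6) + (0)] = 0/6 = 0
Dimension check: dim(rho) = sum (mult * dim) = 2*1 + 1*1 + 0*2 = 3 = chi_rho(e) = 3.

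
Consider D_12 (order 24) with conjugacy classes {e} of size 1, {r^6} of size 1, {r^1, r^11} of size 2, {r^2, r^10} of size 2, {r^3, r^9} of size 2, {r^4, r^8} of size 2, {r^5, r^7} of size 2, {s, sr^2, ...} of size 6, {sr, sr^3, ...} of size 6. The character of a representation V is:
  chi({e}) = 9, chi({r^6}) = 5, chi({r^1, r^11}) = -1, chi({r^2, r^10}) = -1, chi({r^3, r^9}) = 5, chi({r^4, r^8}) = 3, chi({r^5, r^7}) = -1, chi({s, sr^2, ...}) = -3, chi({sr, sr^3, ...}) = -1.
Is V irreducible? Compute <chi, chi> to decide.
Not irreducible (reducible): <chi, chi> = 10 > 1.

Explanation: <chi, chi> = (1/|G|) sum_C |C| * |chi(C)|^2 = (1/24)[1*|9|^2 + 1*|5|^2 + 2*|-1|^2 + 2*|-1|^2 + 2*|5|^2 + 2*|3|^2 + 2*|-1|^2 + 6*|-3|^2 + 6*|-1|^2]
  = (1/24)[(81) + (25) + (2) + (2) + (50) + (18) + (2) + (54) + (6)] = 240/24 = 10.
A character is irreducible iff <chi, chi> = 1, so this representation is reducible.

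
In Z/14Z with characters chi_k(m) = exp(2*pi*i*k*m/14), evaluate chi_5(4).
chi_5(4) = zeta_14^20 = exp(6*I*pi/7)

Reasoning: chi_5(4) = zeta_14^(5*4) = zeta_14^20. Since zeta_14^14 = 1, this equals zeta_14^6 = exp(2*pi*i*6/14) = exp(6*I*pi/7).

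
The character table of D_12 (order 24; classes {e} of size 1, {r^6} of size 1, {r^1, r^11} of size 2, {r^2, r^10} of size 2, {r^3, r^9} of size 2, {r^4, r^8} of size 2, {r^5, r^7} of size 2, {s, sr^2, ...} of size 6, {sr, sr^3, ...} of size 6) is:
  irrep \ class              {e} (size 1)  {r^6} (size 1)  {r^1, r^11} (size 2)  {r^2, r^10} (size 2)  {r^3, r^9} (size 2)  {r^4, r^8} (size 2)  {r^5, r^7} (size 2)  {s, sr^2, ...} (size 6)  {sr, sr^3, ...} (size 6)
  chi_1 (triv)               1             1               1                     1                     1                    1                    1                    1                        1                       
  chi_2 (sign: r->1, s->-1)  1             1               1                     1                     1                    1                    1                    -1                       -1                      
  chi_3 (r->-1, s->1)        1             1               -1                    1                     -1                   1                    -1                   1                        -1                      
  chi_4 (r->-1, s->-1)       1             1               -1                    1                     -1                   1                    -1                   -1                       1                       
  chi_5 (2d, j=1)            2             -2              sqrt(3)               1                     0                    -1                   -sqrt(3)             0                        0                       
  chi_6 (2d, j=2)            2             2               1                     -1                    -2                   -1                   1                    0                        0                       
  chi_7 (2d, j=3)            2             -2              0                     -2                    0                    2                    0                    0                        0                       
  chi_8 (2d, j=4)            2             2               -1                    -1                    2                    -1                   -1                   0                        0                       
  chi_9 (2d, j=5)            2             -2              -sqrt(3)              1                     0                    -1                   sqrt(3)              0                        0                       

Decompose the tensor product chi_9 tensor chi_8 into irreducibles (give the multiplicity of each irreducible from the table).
chi_9 tensor chi_8 = chi_5 + chi_7 (all other irreducibles have multiplicity 0).

Proof sketch: The character of a tensor product is the pointwise product (chi_9 * chi_8)(C) = chi_9(C) * chi_8(C):
  {e}: (2)*(2), {r^6}: (-2)*(2), {r^1, r^11}: (-sqrt(3))*(-1), {r^2, r^10}: (1)*(-1), {r^3, r^9}: (0)*(2), {r^4, r^8}: (-1)*(-1), {r^5, r^7}: (sqrt(3))*(-1), {s, sr^2, ...}: (0)*(0), {sr, sr^3, ...}: (0)*(0)
so (chi_9 * chi_8) takes values
  {e} -> 4, {r^6} -> -4, {r^1, r^11} -> sqrt(3), {r^2, r^10} -> -1, {r^3, r^9} -> 0, {r^4, r^8} -> 1, {r^5, r^7} -> -sqrt(3), {s, sr^2, ...} -> 0, {sr, sr^3, ...} -> 0.
Now take the inner product of this character with each irreducible chi from the table, <chi_9*chi_8, chi> = (1/24) sum_C |C| (chi_9*chi_8)(C) conj(chi(C)):
  <chi_9*chi_8, chi_1> = (1/24)[1*(4)*conj(1) + 1*(-4)*conj(1) + 2*(sqrt(3))*conj(1) + 2*(-1)*conj(1) + 2*(0)*conj(1) + 2*(1)*conj(1) + 2*(-sqrt(3))*conj(1) + 6*(0)*conj(1) + 6*(0)*conj(1)]
      = (1/24)[(4) + (-4) + (2*sqrt(3)) + (-2) + (0) + (2) + (-2*sqrt(3)) + (0) + (0)] = 0/24 = 0
  <chi_9*chi_8, chi_2> = (1/24)[1*(4)*conj(1) + 1*(-4)*conj(1) + 2*(sqrt(3))*conj(1) + 2*(-1)*conj(1) + 2*(0)*conj(1) + 2*(1)*conj(1) + 2*(-sqrt(3))*conj(1) + 6*(0)*conj(-1) + 6*(0)*conj(-1)]
      = (1/24)[(4) + (-4) + (2*sqrt(3)) + (-2) + (0) + (2) + (-2*sqrt(3)) + (0) + (0)] = 0/24 = 0
  <chi_9*chi_8, chi_3> = (1/24)[1*(4)*conj(1) + 1*(-4)*conj(1) + 2*(sqrt(3))*conj(-1) + 2*(-1)*conj(1) + 2*(0)*conj(-1) + 2*(1)*conj(1) + 2*(-sqrt(3))*conj(-1) + 6*(0)*conj(1) + 6*(0)*conj(-1)]
      = (1/24)[(4) + (-4) + (-2*sqrt(3)) + (-2) + (0) + (2) + (2*sqrt(3)) + (0) + (0)] = 0/24 = 0
  <chi_9*chi_8, chi_4> = (1/24)[1*(4)*conj(1) + 1*(-4)*conj(1) + 2*(sqrt(3))*conj(-1) + 2*(-1)*conj(1) + 2*(0)*conj(-1) + 2*(1)*conj(1) + 2*(-sqrt(3))*conj(-1) + 6*(0)*conj(-1) + 6*(0)*conj(1)]
      = (1/24)[(4) + (-4) + (-2*sqrt(3)) + (-2) + (0) + (2) + (2*sqrt(3)) + (0) + (0)] = 0/24 = 0
  <chi_9*chi_8, chi_5> = (1/24)[1*(4)*conj(2) + 1*(-4)*conj(-2) + 2*(sqrt(3))*conj(sqrt(3)) + 2*(-1)*conj(1) + 2*(0)*conj(0) + 2*(1)*conj(-1) + 2*(-sqrt(3))*conj(-sqrt(3)) + 6*(0)*conj(0) + 6*(0)*conj(0)]
      = (1/24)[(8) + (8) + (6) + (-2) + (0) + (-2) + (6) + (0) + (0)] = 24/24 = 1
  <chi_9*chi_8, chi_6> = (1/24)[1*(4)*conj(2) + 1*(-4)*conj(2) + 2*(sqrt(3))*conj(1) + 2*(-1)*conj(-1) + 2*(0)*conj(-2) + 2*(1)*conj(-1) + 2*(-sqrt(3))*conj(1) + 6*(0)*conj(0) + 6*(0)*conj(0)]
      = (1/24)[(8) + (-8) + (2*sqrt(3)) + (2) + (0) + (-2) + (-2*sqrt(3)) + (0) + (0)] = 0/24 = 0
  <chi_9*chi_8, chi_7> = (1/24)[1*(4)*conj(2) + 1*(-4)*conj(-2) + 2*(sqrt(3))*conj(0) + 2*(-1)*conj(-2) + 2*(0)*conj(0) + 2*(1)*conj(2) + 2*(-sqrt(3))*conj(0) + 6*(0)*conj(0) + 6*(0)*conj(0)]
      = (1/24)[(8) + (8) + (0) + (4) + (0) + (4) + (0) + (0) + (0)] = 24/24 = 1
  <chi_9*chi_8, chi_8> = (1/24)[1*(4)*conj(2) + 1*(-4)*conj(2) + 2*(sqrt(3))*conj(-1) + 2*(-1)*conj(-1) + 2*(0)*conj(2) + 2*(1)*conj(-1) + 2*(-sqrt(3))*conj(-1) + 6*(0)*conj(0) + 6*(0)*conj(0)]
      = (1/24)[(8) + (-8) + (-2*sqrt(3)) + (2) + (0) + (-2) + (2*sqrt(3)) + (0) + (0)] = 0/24 = 0
  <chi_9*chi_8, chi_9> = (1/24)[1*(4)*conj(2) + 1*(-4)*conj(-2) + 2*(sqrt(3))*conj(-sqrt(3)) + 2*(-1)*conj(1) + 2*(0)*conj(0) + 2*(1)*conj(-1) + 2*(-sqrt(3))*conj(sqrt(3)) + 6*(0)*conj(0) + 6*(0)*conj(0)]
      = (1/24)[(8) + (8) + (-6) + (-2) + (0) + (-2) + (-6) + (0) + (0)] = 0/24 = 0
Hence the multiplicities are chi_5: 1, chi_7: 1. Dimension check: dim(chi_9)*dim(chi_8) = 2*2 = 4 and sum (mult * dim) = 1*2 + 1*2 = 4.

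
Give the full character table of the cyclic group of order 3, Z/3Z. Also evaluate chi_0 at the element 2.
Character table of Z/3Z (irreps indexed chi_0,...,chi_2 with chi_k(m) = zeta_3^(k*m), zeta_3 = exp(2*pi*i/3)):
  irrep \ class  {0} (size 1)  {1} (size 1)    {2} (size 1)  
  chi_0          1             1               1             
  chi_1          1             exp(2*I*pi/3)   exp(-2*I*pi/3)
  chi_2          1             exp(-2*I*pi/3)  exp(2*I*pi/3) 

Spot check: chi_0(2) = zeta_3^(0*2) = zeta_3^0 = 1.

Details: Z/3Z is abelian, so all 3 irreducible complex representations are 1-dimensional. They are given by chi_k(m) = zeta_3^(k*m) for k = 0,...,2. Row orthogonality: sum_m chi_k(m) conj(chi_l(m)) = 3 * [k = l].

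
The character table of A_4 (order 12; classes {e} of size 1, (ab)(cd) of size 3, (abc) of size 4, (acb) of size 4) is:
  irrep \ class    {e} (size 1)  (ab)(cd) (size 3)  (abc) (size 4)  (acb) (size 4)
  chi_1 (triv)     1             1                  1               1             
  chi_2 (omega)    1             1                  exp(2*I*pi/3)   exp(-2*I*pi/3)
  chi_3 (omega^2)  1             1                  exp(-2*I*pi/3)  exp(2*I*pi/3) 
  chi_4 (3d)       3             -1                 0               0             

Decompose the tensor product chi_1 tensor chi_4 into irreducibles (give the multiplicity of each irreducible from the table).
chi_1 tensor chi_4 = chi_4 (all other irreducibles have multiplicity 0).

Proof sketch: The character of a tensor product is the pointwise product (chi_1 * chi_4)(C) = chi_1(C) * chi_4(C):
  {e}: (1)*(3), (ab)(cd): (1)*(-1), (abc): (1)*(0), (acb): (1)*(0)
so (chi_1 * chi_4) takes values
  {e} -> 3, (ab)(cd) -> -1, (abc) -> 0, (acb) -> 0.
Now take the inner product of this character with each irreducible chi from the table, <chi_1*chi_4, chi> = (1/12) sum_C |C| (chi_1*chi_4)(C) conj(chi(C)):
  <chi_1*chi_4, chi_1> = (1/12)[1*(3)*conj(1) + 3*(-1)*conj(1) + 4*(0)*conj(1) + 4*(0)*conj(1)]
      = (1/12)[(3) + (-3) + (0) + (0)] = 0/12 = 0
  <chi_1*chi_4, chi_2> = (1/12)[1*(3)*conj(1) + 3*(-1)*conj(1) + 4*(0)*conj(exp(2*I*pi/3)) + 4*(0)*conj(exp(-2*I*pi/3))]
      = (1/12)[(3) + (-3) + (0) + (0)] = 0/12 = 0
  <chi_1*chi_4, chi_3> = (1/12)[1*(3)*conj(1) + 3*(-1)*conj(1) + 4*(0)*conj(exp(-2*I*pi/3)) + 4*(0)*conj(exp(2*I*pi/3))]
      = (1/12)[(3) + (-3) + (0) + (0)] = 0/12 = 0
  <chi_1*chi_4, chi_4> = (1/12)[1*(3)*conj(3) + 3*(-1)*conj(-1) + 4*(0)*conj(0) + 4*(0)*conj(0)]
      = (1/12)[(9) + (3) + (0) + (0)] = 12/12 = 1
(Exp terms are combined using exp(i*s)*conj(exp(i*t)) = exp(i*(s-t)), and sums of them are collapsed using the identity that for every m > 1 the m distinct m-th roots of unity sum to 0, e.g. 1 + exp(2*I*pi/3) + exp(-2*I*pi/3) = 0.)
Hence the multiplicities are chi_4: 1. Dimension check: dim(chi_1)*dim(chi_4) = 1*3 = 3 and sum (mult * dim) = 1*3 = 3.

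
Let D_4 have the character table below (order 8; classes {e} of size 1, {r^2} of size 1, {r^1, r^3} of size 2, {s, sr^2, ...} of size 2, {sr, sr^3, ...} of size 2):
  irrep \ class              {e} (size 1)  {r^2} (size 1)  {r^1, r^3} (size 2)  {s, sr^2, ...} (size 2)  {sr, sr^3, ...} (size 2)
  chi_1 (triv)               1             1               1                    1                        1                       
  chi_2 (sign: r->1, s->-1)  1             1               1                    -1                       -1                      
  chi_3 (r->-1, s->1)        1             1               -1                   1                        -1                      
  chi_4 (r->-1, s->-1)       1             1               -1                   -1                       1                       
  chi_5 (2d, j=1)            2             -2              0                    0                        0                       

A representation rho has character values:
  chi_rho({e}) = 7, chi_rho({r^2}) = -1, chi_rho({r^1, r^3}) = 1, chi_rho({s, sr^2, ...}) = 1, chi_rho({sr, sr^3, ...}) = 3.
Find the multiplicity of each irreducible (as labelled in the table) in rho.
Multiplicities: chi_1: 2, chi_2: 0, chi_3: 0, chi_4: 1, chi_5: 2.

Why: Use <chi_rho, chi> = (1/|G|) sum_C |C| * chi_rho(C) * conj(chi(C)) with |G| = 8 for each irreducible chi in the table:
  <chi_rho, chi_1> = (1/8)[1*(7)*conj(1) + 1*(-1)*conj(1) + 2*(1)*conj(1) + 2*(1)*conj(1) + 2*(3)*conj(1)]
      = (1/8)[(7) + (-1) + (2) + (2) + (6)] = 16/8 = 2
  <chi_rho, chi_2> = (1/8)[1*(7)*conj(1) + 1*(-1)*conj(1) + 2*(1)*conj(1) + 2*(1)*conj(-1) + 2*(3)*conj(-1)]
      = (1/8)[(7) + (-1) + (2) + (-2) + (-6)] = 0/8 = 0
  <chi_rho, chi_3> = (1/8)[1*(7)*conj(1) + 1*(-1)*conj(1) + 2*(1)*conj(-1) + 2*(1)*conj(1) + 2*(3)*conj(-1)]
      = (1/8)[(7) + (-1) + (-2) + (2) + (-6)] = 0/8 = 0
  <chi_rho, chi_4> = (1/8)[1*(7)*conj(1) + 1*(-1)*conj(1) + 2*(1)*conj(-1) + 2*(1)*conj(-1) + 2*(3)*conj(1)]
      = (1/8)[(7) + (-1) + (-2) + (-2) + (6)] = 8/8 = 1
  <chi_rho, chi_5> = (1/8)[1*(7)*conj(2) + 1*(-1)*conj(-2) + 2*(1)*conj(0) + 2*(1)*conj(0) + 2*(3)*conj(0)]
      = (1/8)[(14) + (2) + (0) + (0) + (0)] = 16/8 = 2
Dimension check: dim(rho) = sum (mult * dim) = 2*1 + 0*1 + 0*1 + 1*1 + 2*2 = 7 = chi_rho(e) = 7.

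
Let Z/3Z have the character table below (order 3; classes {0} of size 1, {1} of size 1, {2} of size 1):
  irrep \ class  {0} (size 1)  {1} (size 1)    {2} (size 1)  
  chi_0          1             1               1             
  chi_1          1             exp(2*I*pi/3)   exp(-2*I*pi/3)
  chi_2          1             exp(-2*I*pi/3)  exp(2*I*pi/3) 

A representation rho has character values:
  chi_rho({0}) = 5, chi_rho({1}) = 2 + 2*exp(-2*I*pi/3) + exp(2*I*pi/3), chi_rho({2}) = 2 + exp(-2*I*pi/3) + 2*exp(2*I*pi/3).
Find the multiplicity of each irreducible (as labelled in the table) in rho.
Multiplicities: chi_0: 2, chi_1: 1, chi_2: 2.

Why: Use <chi_rho, chi> = (1/|G|) sum_C |C| * chi_rho(C) * conj(chi(C)) with |G| = 3 for each irreducible chi in the table:
  <chi_rho, chi_0> = (1/3)[1*(5)*conj(1) + 1*(2 + 2*exp(-2*I*pi/3) + exp(2*I*pi/3))*conj(1) + 1*(2 + exp(-2*I*pi/3) + 2*exp(2*I*pi/3))*conj(1)]
      = (1/3)[(5) + (2 + 2*exp(-2*I*pi/3) + exp(2*I*pi/3)) + (2 + exp(-2*I*pi/3) + 2*exp(2*I*pi/3))] = 6/3 = 2
  <chi_rho, chi_1> = (1/3)[1*(5)*conj(1) + 1*(2 + 2*exp(-2*I*pi/3) + exp(2*I*pi/3))*conj(exp(2*I*pi/3)) + 1*(2 + exp(-2*I*pi/3) + 2*exp(2*I*pi/3))*conj(exp(-2*I*pi/3))]
      = (1/3)[(5) + (-1) + (-1)] = 3/3 = 1
  <chi_rho, chi_2> = (1/3)[1*(5)*conj(1) + 1*(2 + 2*exp(-2*I*pi/3) + exp(2*I*pi/3))*conj(exp(-2*I*pi/3)) + 1*(2 + exp(-2*I*pi/3) + 2*exp(2*I*pi/3))*conj(exp(2*I*pi/3))]
      = (1/3)[(5) + (2 + exp(-2*I*pi/3) + 2*exp(2*I*pi/3)) + (2 + 2*exp(-2*I*pi/3) + exp(2*I*pi/3))] = 6/3 = 2
(Exp terms are combined using exp(i*s)*conj(exp(i*t)) = exp(i*(s-t)), and sums of them are collapsed using the identity that for every m > 1 the m distinct m-th roots of unity sum to 0, e.g. 1 + exp(2*I*pi/3) + exp(-2*I*pi/3) = 0.)
Dimension check: dim(rho) = sum (mult * dim) = 2*1 + 1*1 + 2*1 = 5 = chi_rho(e) = 5.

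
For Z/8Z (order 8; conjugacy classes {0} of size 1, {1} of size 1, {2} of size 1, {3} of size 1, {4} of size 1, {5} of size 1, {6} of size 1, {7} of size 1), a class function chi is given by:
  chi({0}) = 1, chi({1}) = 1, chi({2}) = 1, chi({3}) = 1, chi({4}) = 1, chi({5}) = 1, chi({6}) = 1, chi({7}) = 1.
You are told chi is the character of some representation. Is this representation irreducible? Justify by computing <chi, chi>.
Irreducible: <chi, chi> = 1.

Solution. <chi, chi> = (1/|G|) sum_C |C| * |chi(C)|^2 = (1/8)[1*|1|^2 + 1*|1|^2 + 1*|1|^2 + 1*|1|^2 + 1*|1|^2 + 1*|1|^2 + 1*|1|^2 + 1*|1|^2]
  = (1/8)[(1) + (1) + (1) + (1) + (1) + (1) + (1) + (1)] = 8/8 = 1.
(Exp terms are combined using exp(i*s)*conj(exp(i*t)) = exp(i*(s-t)), and sums of them are collapsed using the identity that for every m > 1 the m distinct m-th roots of unity sum to 0, e.g. 1 + exp(2*I*pi/3) + exp(-2*I*pi/3) = 0.)
A character is irreducible iff <chi, chi> = 1, so this representation is irreducible.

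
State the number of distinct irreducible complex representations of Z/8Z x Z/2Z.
16

The number of irreducible complex representations of a finite group equals its number of conjugacy classes. Z/8Z x Z/2Z is abelian of order 16, so every element is its own conjugacy class: 16 classes, so Z/8Z x Z/2Z (order 16) has exactly 16 irreducible complex representations.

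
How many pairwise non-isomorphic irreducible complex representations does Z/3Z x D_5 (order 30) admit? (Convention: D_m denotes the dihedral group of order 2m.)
12

Solution. The number of irreducible complex representations of a finite group equals its number of conjugacy classes. For a direct product, #classes(G x H) = #classes(G) * #classes(H). Z/3Z has 3 classes (abelian), D_5 has 4 classes, so 3 * 4 = 12, so Z/3Z x D_5 (order 30) has exactly 12 irreducible complex representations.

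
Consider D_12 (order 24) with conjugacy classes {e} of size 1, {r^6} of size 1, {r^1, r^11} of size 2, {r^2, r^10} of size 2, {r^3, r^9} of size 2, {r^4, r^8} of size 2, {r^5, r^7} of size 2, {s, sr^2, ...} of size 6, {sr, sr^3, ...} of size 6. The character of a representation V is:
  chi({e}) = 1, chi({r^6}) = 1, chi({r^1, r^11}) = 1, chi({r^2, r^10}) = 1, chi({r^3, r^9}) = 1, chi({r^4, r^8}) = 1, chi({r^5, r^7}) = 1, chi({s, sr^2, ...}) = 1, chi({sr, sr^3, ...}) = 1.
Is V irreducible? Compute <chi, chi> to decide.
Irreducible: <chi, chi> = 1.

Proof sketch: <chi, chi> = (1/|G|) sum_C |C| * |chi(C)|^2 = (1/24)[1*|1|^2 + 1*|1|^2 + 2*|1|^2 + 2*|1|^2 + 2*|1|^2 + 2*|1|^2 + 2*|1|^2 + 6*|1|^2 + 6*|1|^2]
  = (1/24)[(1) + (1) + (2) + (2) + (2) + (2) + (2) + (6) + (6)] = 24/24 = 1.
A character is irreducible iff <chi, chi> = 1, so this representation is irreducible.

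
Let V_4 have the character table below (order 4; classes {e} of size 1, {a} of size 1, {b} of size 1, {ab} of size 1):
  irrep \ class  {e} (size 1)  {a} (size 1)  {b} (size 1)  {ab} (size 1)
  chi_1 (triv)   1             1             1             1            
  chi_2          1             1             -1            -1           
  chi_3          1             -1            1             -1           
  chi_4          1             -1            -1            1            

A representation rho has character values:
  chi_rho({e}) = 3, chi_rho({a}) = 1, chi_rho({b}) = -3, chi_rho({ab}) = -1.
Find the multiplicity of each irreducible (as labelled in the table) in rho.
Multiplicities: chi_1: 0, chi_2: 2, chi_3: 0, chi_4: 1.

Why: Use <chi_rho, chi> = (1/|G|) sum_C |C| * chi_rho(C) * conj(chi(C)) with |G| = 4 for each irreducible chi in the table:
  <chi_rho, chi_1> = (1/4)[1*(3)*conj(1) + 1*(1)*conj(1) + 1*(-3)*conj(1) + 1*(-1)*conj(1)]
      = (1/4)[(3) + (1) + (-3) + (-1)] = 0/4 = 0
  <chi_rho, chi_2> = (1/4)[1*(3)*conj(1) + 1*(1)*conj(1) + 1*(-3)*conj(-1) + 1*(-1)*conj(-1)]
      = (1/4)[(3) + (1) + (3) + (1)] = 8/4 = 2
  <chi_rho, chi_3> = (1/4)[1*(3)*conj(1) + 1*(1)*conj(-1) + 1*(-3)*conj(1) + 1*(-1)*conj(-1)]
      = (1/4)[(3) + (-1) + (-3) + (1)] = 0/4 = 0
  <chi_rho, chi_4> = (1/4)[1*(3)*conj(1) + 1*(1)*conj(-1) + 1*(-3)*conj(-1) + 1*(-1)*conj(1)]
      = (1/4)[(3) + (-1) + (3) + (-1)] = 4/4 = 1
Dimension check: dim(rho) = sum (mult * dim) = 0*1 + 2*1 + 0*1 + 1*1 = 3 = chi_rho(e) = 3.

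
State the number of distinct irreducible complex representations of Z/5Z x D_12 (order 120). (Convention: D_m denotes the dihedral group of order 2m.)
45

Working: The number of irreducible complex representations of a finite group equals its number of conjugacy classes. For a direct product, #classes(G x H) = #classes(G) * #classes(H). Z/5Z has 5 classes (abelian), D_12 has 9 classes, so 5 * 9 = 45, so Z/5Z x D_12 (order 120) has exactly 45 irreducible complex representations.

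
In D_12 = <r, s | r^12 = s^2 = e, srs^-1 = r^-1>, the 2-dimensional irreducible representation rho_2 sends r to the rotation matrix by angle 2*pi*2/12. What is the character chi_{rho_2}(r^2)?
chi_{rho_2}(r^2) = 2*cos(2*pi*2*2/12) = -1

rho_2(r^2) is rotation by angle 2*pi*2*2/12, whose trace is 2*cos(2*pi*2*2/12) = -1.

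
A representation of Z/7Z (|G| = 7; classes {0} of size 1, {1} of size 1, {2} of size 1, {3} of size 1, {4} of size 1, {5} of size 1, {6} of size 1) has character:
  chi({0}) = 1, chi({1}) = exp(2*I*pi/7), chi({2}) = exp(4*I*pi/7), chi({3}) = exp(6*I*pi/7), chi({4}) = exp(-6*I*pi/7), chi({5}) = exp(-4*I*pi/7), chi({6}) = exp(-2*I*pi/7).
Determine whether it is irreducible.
Irreducible: <chi, chi> = 1.

Argument: <chi, chi> = (1/|G|) sum_C |C| * |chi(C)|^2 = (1/7)[1*|1|^2 + 1*|exp(2*I*pi/7)|^2 + 1*|exp(4*I*pi/7)|^2 + 1*|exp(6*I*pi/7)|^2 + 1*|exp(-6*I*pi/7)|^2 + 1*|exp(-4*I*pi/7)|^2 + 1*|exp(-2*I*pi/7)|^2]
  = (1/7)[(1) + (1) + (1) + (1) + (1) + (1) + (1)] = 7/7 = 1.
(Exp terms are combined using exp(i*s)*conj(exp(i*t)) = exp(i*(s-t)), and sums of them are collapsed using the identity that for every m > 1 the m distinct m-th roots of unity sum to 0, e.g. 1 + exp(2*I*pi/3) + exp(-2*I*pi/3) = 0.)
A character is irreducible iff <chi, chi> = 1, so this representation is irreducible.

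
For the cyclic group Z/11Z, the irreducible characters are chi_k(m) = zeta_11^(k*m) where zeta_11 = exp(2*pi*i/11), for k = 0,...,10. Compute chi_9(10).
chi_9(10) = zeta_11^90 = exp(4*I*pi/11)

Proof sketch: chi_9(10) = zeta_11^(9*10) = zeta_11^90. Since zeta_11^11 = 1, this equals zeta_11^2 = exp(2*pi*i*2/11) = exp(4*I*pi/11).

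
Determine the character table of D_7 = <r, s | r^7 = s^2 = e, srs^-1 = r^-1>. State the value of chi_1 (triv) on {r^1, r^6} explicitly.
Conjugacy classes: {e} of size 1, {r^1, r^6} of size 2, {r^2, r^5} of size 2, {r^3, r^4} of size 2, {s, sr, ..., sr^6} of size 7.
Character table:
  irrep \ class              {e} (size 1)  {r^1, r^6} (size 2)  {r^2, r^5} (size 2)  {r^3, r^4} (size 2)  {s, sr, ..., sr^6} (size 7)
  chi_1 (triv)               1             1                    1                    1                    1                          
  chi_2 (sign: r->1, s->-1)  1             1                    1                    1                    -1                         
  chi_3 (2d, j=1)            2             2*cos(2*pi/7)        -2*cos(3*pi/7)       -2*cos(pi/7)         0                          
  chi_4 (2d, j=2)            2             -2*cos(3*pi/7)       -2*cos(pi/7)         2*cos(2*pi/7)        0                          
  chi_5 (2d, j=3)            2             -2*cos(pi/7)         2*cos(2*pi/7)        -2*cos(3*pi/7)       0                          

Spot check: chi_1 (triv) on {r^1, r^6} = 1.

D_7 has order 2*7 = 14 with 5 conjugacy classes, hence 5 irreducibles. Sum of squared dims 1 + 1 + 4 + 4 + 4 = 14 = |G|. Linear characters come from the abelianisation; the 2-dimensional irreps have character r^k -> 2*cos(2*pi*j*k/7), reflections -> 0.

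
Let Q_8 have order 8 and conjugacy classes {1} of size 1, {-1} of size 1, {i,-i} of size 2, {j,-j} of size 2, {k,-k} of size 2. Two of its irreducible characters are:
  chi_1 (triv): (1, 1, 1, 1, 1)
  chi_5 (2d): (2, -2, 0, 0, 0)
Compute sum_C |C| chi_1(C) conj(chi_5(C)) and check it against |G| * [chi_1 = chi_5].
Sum = 0; so <chi_1, chi_5> = 0 (distinct irreducibles are orthogonal).

Reasoning: Compute term by term over conjugacy classes (|C| * chi_1(C) * conj(chi_5(C))):
  1*(1)*conj(2) + 1*(1)*conj(-2) + 2*(1)*conj(0) + 2*(1)*conj(0) + 2*(1)*conj(0)
  = (2) + (-2) + (0) + (0) + (0)
  = 0.
Dividing by |G| = 8 gives 0/8 = 0, matching the row-orthogonality relation <chi_1, chi_5> = [chi_1 = chi_5].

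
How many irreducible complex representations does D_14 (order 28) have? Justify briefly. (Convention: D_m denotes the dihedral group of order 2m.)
10

Proof sketch: The number of irreducible complex representations of a finite group equals its number of conjugacy classes. D_14 has 10 conjugacy classes (n/2 + 3 for n even), so D_14 (order 28) has exactly 10 irreducible complex representations.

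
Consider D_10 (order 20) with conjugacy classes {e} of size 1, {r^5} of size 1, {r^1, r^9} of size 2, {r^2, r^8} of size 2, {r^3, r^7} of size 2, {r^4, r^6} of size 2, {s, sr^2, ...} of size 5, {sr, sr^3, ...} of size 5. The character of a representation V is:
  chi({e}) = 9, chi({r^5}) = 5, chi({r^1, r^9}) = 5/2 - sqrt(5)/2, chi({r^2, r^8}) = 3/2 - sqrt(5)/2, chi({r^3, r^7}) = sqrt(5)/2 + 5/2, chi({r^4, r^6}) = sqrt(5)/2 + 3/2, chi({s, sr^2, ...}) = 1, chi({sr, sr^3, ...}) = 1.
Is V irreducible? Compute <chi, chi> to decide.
Not irreducible (reducible): <chi, chi> = 8 > 1.

Why: <chi, chi> = (1/|G|) sum_C |C| * |chi(C)|^2 = (1/20)[1*|9|^2 + 1*|5|^2 + 2*|5/2 - sqrt(5)/2|^2 + 2*|3/2 - sqrt(5)/2|^2 + 2*|sqrt(5)/2 + 5/2|^2 + 2*|sqrt(5)/2 + 3/2|^2 + 5*|1|^2 + 5*|1|^2]
  = (1/20)[(81) + (25) + (15 - 5*sqrt(5)) + (7 - 3*sqrt(5)) + (5*sqrt(5) + 15) + (3*sqrt(5) + 7) + (5) + (5)] = 160/20 = 8.
A character is irreducible iff <chi, chi> = 1, so this representation is reducible.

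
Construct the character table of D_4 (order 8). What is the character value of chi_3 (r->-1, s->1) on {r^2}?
Conjugacy classes: {e} of size 1, {r^2} of size 1, {r^1, r^3} of size 2, {s, sr^2, ...} of size 2, {sr, sr^3, ...} of size 2.
Character table:
  irrep \ class              {e} (size 1)  {r^2} (size 1)  {r^1, r^3} (size 2)  {s, sr^2, ...} (size 2)  {sr, sr^3, ...} (size 2)
  chi_1 (triv)               1             1               1                    1                        1                       
  chi_2 (sign: r->1, s->-1)  1             1               1                    -1                       -1                      
  chi_3 (r->-1, s->1)        1             1               -1                   1                        -1                      
  chi_4 (r->-1, s->-1)       1             1               -1                   -1                       1                       
  chi_5 (2d, j=1)            2             -2              0                    0                        0                       

Spot check: chi_3 (r->-1, s->1) on {r^2} = 1.

Working: D_4 has order 2*4 = 8 with 5 conjugacy classes, hence 5 irreducibles. Sum of squared dims 1 + 1 + 1 + 1 + 4 = 8 = |G|. Linear characters come from the abelianisation; the 2-dimensional irreps have character r^k -> 2*cos(2*pi*j*k/4), reflections -> 0.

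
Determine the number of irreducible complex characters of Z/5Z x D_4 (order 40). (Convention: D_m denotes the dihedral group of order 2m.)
25

Explanation: The number of irreducible complex representations of a finite group equals its number of conjugacy classes. For a direct product, #classes(G x H) = #classes(G) * #classes(H). Z/5Z has 5 classes (abelian), D_4 has 5 classes, so 5 * 5 = 25, so Z/5Z x D_4 (order 40) has exactly 25 irreducible complex representations.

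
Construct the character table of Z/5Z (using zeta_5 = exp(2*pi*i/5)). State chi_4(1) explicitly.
Character table of Z/5Z (irreps indexed chi_0,...,chi_4 with chi_k(m) = zeta_5^(k*m), zeta_5 = exp(2*pi*i/5)):
  irrep \ class  {0} (size 1)  {1} (size 1)    {2} (size 1)    {3} (size 1)    {4} (size 1)  
  chi_0          1             1               1               1               1             
  chi_1          1             exp(2*I*pi/5)   exp(4*I*pi/5)   exp(-4*I*pi/5)  exp(-2*I*pi/5)
  chi_2          1             exp(4*I*pi/5)   exp(-2*I*pi/5)  exp(2*I*pi/5)   exp(-4*I*pi/5)
  chi_3          1             exp(-4*I*pi/5)  exp(2*I*pi/5)   exp(-2*I*pi/5)  exp(4*I*pi/5) 
  chi_4          1             exp(-2*I*pi/5)  exp(-4*I*pi/5)  exp(4*I*pi/5)   exp(2*I*pi/5) 

Spot check: chi_4(1) = zeta_5^(4*1) = zeta_5^4 = exp(-2*I*pi/5).

Working: Z/5Z is abelian, so all 5 irreducible complex representations are 1-dimensional. They are given by chi_k(m) = zeta_5^(k*m) for k = 0,...,4. Row orthogonality: sum_m chi_k(m) conj(chi_l(m)) = 5 * [k = l].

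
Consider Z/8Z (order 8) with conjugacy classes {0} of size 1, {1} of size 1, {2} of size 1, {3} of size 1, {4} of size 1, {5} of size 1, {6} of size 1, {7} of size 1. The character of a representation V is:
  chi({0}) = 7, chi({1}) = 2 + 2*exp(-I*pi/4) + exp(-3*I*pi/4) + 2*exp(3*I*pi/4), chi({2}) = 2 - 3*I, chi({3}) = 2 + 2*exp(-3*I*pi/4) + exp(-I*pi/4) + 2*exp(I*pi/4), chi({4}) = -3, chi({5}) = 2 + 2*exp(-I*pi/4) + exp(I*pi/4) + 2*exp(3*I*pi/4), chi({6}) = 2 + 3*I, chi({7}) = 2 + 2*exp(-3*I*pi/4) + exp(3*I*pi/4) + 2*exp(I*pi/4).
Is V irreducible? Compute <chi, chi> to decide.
Not irreducible (reducible): <chi, chi> = 13 > 1.

Reasoning: <chi, chi> = (1/|G|) sum_C |C| * |chi(C)|^2 = (1/8)[1*|7|^2 + 1*|2 + 2*exp(-I*pi/4) + exp(-3*I*pi/4) + 2*exp(3*I*pi/4)|^2 + 1*|2 - 3*I|^2 + 1*|2 + 2*exp(-3*I*pi/4) + exp(-I*pi/4) + 2*exp(I*pi/4)|^2 + 1*|-3|^2 + 1*|2 + 2*exp(-I*pi/4) + exp(I*pi/4) + 2*exp(3*I*pi/4)|^2 + 1*|2 + 3*I|^2 + 1*|2 + 2*exp(-3*I*pi/4) + exp(3*I*pi/4) + 2*exp(I*pi/4)|^2]
  = (1/8)[(49) + (5 + 6*exp(-3*I*pi/4) + 4*exp(-I*pi/4) + 4*exp(I*pi/4) + 6*exp(3*I*pi/4)) + (13) + (5 + 6*exp(-I*pi/4) + 4*exp(-3*I*pi/4) + 4*exp(3*I*pi/4) + 6*exp(I*pi/4)) + (9) + (5 + 6*exp(-I*pi/4) + 4*exp(-3*I*pi/4) + 4*exp(3*I*pi/4) + 6*exp(I*pi/4)) + (13) + (5 + 6*exp(-3*I*pi/4) + 4*exp(-I*pi/4) + 4*exp(I*pi/4) + 6*exp(3*I*pi/4))] = 104/8 = 13.
(Exp terms are combined using exp(i*s)*conj(exp(i*t)) = exp(i*(s-t)), and sums of them are collapsed using the identity that for every m > 1 the m distinct m-th roots of unity sum to 0, e.g. 1 + exp(2*I*pi/3) + exp(-2*I*pi/3) = 0.)
A character is irreducible iff <chi, chi> = 1, so this representation is reducible.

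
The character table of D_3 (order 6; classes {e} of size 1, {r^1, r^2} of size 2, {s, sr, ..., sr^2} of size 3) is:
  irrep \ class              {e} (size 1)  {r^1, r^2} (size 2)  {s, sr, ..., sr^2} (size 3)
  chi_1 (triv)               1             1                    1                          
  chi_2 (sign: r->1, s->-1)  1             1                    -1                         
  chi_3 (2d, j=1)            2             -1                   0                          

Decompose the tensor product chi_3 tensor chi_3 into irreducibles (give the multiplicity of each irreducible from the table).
chi_3 tensor chi_3 = chi_1 + chi_2 + chi_3 (all other irreducibles have multiplicity 0).

Solution. The character of a tensor product is the pointwise product (chi_3 * chi_3)(C) = chi_3(C) * chi_3(C):
  {e}: (2)*(2), {r^1, r^2}: (-1)*(-1), {s, sr, ..., sr^2}: (0)*(0)
so (chi_3 * chi_3) takes values
  {e} -> 4, {r^1, r^2} -> 1, {s, sr, ..., sr^2} -> 0.
Now take the inner product of this character with each irreducible chi from the table, <chi_3*chi_3, chi> = (1/6) sum_C |C| (chi_3*chi_3)(C) conj(chi(C)):
  <chi_3*chi_3, chi_1> = (1/6)[1*(4)*conj(1) + 2*(1)*conj(1) + 3*(0)*conj(1)]
      = (1/6)[(4) + (2) + (0)] = 6/6 = 1
  <chi_3*chi_3, chi_2> = (1/6)[1*(4)*conj(1) + 2*(1)*conj(1) + 3*(0)*conj(-1)]
      = (1/6)[(4) + (2) + (0)] = 6/6 = 1
  <chi_3*chi_3, chi_3> = (1/6)[1*(4)*conj(2) + 2*(1)*conj(-1) + 3*(0)*conj(0)]
      = (1/6)[(8) + (-2) + (0)] = 6/6 = 1
Hence the multiplicities are chi_1: 1, chi_2: 1, chi_3: 1. Dimension check: dim(chi_3)*dim(chi_3) = 2*2 = 4 and sum (mult * dim) = 1*1 + 1*1 + 1*2 = 4.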